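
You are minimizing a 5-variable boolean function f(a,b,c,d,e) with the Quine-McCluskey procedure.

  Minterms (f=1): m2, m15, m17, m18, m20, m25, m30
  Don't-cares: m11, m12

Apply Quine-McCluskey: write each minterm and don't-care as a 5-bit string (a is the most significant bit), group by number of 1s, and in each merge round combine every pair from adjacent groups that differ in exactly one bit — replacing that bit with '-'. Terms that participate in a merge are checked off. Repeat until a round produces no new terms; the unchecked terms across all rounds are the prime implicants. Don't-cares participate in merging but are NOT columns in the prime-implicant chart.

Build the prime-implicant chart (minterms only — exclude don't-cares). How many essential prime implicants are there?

5

Round 0: 00010✓ 01011✓ 01100 01111✓ 10001✓ 10010✓ 10100 11001✓ 11110
Round 1: -0010 01-11 1-001
PIs = {-0010, 01-11, 01100, 1-001, 10100, 11110}
Coverage chart:
  m2: -0010 ←essential
  m15: 01-11 ←essential
  m17: 1-001 ←essential
  m18: -0010 ←essential
  m20: 10100 ←essential
  m25: 1-001 ←essential
  m30: 11110 ←essential
Essential: -0010, 01-11, 1-001, 10100, 11110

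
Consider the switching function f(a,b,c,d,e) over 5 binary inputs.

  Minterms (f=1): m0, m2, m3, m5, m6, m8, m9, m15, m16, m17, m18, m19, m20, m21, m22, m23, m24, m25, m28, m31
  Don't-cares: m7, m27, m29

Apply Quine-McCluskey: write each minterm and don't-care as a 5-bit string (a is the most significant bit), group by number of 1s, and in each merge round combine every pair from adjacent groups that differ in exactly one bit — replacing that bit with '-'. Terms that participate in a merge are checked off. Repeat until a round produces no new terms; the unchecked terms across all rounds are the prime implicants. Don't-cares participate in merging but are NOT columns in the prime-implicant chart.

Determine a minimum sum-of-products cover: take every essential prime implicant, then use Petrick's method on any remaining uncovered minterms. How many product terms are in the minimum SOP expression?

6

Round 0: 00000✓ 00010✓ 00011✓ 00101✓ 00110✓ 00111✓ 01000✓ 01001✓ 01111✓ 10000✓ 10001✓ 10010✓ 10011✓ 10100✓ 10101✓ 10110✓ 10111✓ 11000✓ 11001✓ 11011✓ 11100✓ 11101✓ 11111✓
Round 1: -0000✓ -0010✓ -0011✓ -0101✓ -0110✓ -0111✓ -1000✓ -1001✓ -1111✓ 0-000✓ 0-111✓ 00-10✓ 00-11✓ 000-0✓ 0001-✓ 001-1✓ 0011-✓ 0100-✓ 1-000✓ 1-001✓ 1-011✓ 1-100✓ 1-101✓ 1-111✓ 10-00✓ 10-01✓ 10-10✓ 10-11✓ 100-0✓ 100-1✓ 1000-✓ 1001-✓ 101-0✓ 101-1✓ 1010-✓ 1011-✓ 11-00✓ 11-01✓ 11-11✓ 110-1✓ 1100-✓ 111-1✓ 1110-✓
Round 2: --000 --111 -0-10✓ -0-11✓ -00-0 -001-✓ -01-1 -011-✓ -100- 00-1-✓ 1--00✓ 1--01✓ 1--11✓ 1-0-1✓ 1-00-✓ 1-1-1✓ 1-10-✓ 10--0✓ 10--1✓ 10-0-✓ 10-1-✓ 100--✓ 101--✓ 11--1✓ 11-0-✓
Round 3: -0-1- 1---1 1--0- 10---
PIs = {--000, --111, -0-1-, -00-0, -01-1, -100-, 1---1, 1--0-, 10---}
Coverage chart:
  m0: --000,-00-0
  m2: -0-1-,-00-0
  m3: -0-1- ←essential
  m5: -01-1 ←essential
  m6: -0-1- ←essential
  m8: --000,-100-
  m9: -100- ←essential
  m15: --111 ←essential
  m16: --000,-00-0,1--0-,10---
  m17: 1---1,1--0-,10---
  m18: -0-1-,-00-0,10---
  m19: -0-1-,1---1,10---
  m20: 1--0-,10---
  m21: -01-1,1---1,1--0-,10---
  m22: -0-1-,10---
  m23: --111,-0-1-,-01-1,1---1,10---
  m24: --000,-100-,1--0-
  m25: -100-,1---1,1--0-
  m28: 1--0- ←essential
  m31: --111,1---1
Essential: --111, -0-1-, -01-1, -100-, 1--0-
Petrick residual → --000
Min cover (6 terms): c'd'e' + cde + b'd + b'ce + bc'd' + ad'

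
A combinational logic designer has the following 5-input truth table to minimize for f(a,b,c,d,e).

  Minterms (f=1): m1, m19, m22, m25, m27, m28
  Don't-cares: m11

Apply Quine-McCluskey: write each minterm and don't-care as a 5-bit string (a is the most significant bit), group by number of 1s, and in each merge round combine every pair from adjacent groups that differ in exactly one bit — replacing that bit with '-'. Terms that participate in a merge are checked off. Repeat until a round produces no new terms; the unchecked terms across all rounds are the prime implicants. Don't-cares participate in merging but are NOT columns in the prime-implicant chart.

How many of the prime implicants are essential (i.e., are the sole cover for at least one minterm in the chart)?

5

size-2^0 implicants → 00001  01011(✓)  10011(✓)  10110  11001(✓)  11011(✓)  11100
size-2^1 implicants → -1011  1-011  110-1
Unchecked terms (primes): -1011, 00001, 1-011, 10110, 110-1, 11100
Minterm coverage:
  m1 ⊆ 00001 [E]
  m19 ⊆ 1-011 [E]
  m22 ⊆ 10110 [E]
  m25 ⊆ 110-1 [E]
  m27 ⊆ -1011,1-011,110-1
  m28 ⊆ 11100 [E]
E = {00001, 1-011, 10110, 110-1, 11100}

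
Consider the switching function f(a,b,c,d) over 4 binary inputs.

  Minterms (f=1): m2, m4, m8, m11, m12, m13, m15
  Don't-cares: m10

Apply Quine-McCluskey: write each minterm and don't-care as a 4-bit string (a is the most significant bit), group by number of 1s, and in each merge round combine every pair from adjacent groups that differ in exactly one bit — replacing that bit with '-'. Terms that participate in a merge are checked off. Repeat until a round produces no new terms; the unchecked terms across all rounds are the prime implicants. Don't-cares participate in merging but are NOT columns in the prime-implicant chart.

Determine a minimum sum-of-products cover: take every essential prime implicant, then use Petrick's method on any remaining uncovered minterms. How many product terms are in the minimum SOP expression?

Round 0: 0010✓ 0100✓ 1000✓ 1010✓ 1011✓ 1100✓ 1101✓ 1111✓
Round 1: -010 -100 1-00 1-11 10-0 101- 11-1 110-
PIs = {-010, -100, 1-00, 1-11, 10-0, 101-, 11-1, 110-}
Coverage chart:
  m2: -010 ←essential
  m4: -100 ←essential
  m8: 1-00,10-0
  m11: 1-11,101-
  m12: -100,1-00,110-
  m13: 11-1,110-
  m15: 1-11,11-1
Essential: -010, -100
Petrick residual → 1-00, 1-11, 11-1
Min cover (5 terms): b'cd' + bc'd' + ac'd' + acd + abd

5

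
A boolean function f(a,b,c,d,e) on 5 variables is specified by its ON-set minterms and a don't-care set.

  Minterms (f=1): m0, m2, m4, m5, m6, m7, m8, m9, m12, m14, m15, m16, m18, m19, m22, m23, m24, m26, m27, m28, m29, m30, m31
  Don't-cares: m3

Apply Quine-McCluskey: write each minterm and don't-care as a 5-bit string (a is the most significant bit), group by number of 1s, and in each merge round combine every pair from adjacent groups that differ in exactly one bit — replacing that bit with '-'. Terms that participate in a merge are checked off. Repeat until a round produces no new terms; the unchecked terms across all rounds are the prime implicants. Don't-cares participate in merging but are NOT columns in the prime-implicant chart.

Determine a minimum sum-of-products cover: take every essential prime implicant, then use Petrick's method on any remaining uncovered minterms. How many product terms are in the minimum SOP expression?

size-2^0 implicants → 00000(✓)  00010(✓)  00011(✓)  00100(✓)  00101(✓)  00110(✓)  00111(✓)  01000(✓)  01001(✓)  01100(✓)  01110(✓)  01111(✓)  10000(✓)  10010(✓)  10011(✓)  10110(✓)  10111(✓)  11000(✓)  11010(✓)  11011(✓)  11100(✓)  11101(✓)  11110(✓)  11111(✓)
size-2^1 implicants → -0000(✓)  -0010(✓)  -0011(✓)  -0110(✓)  -0111(✓)  -1000(✓)  -1100(✓)  -1110(✓)  -1111(✓)  0-000(✓)  0-100(✓)  0-110(✓)  0-111(✓)  00-00(✓)  00-10(✓)  00-11(✓)  000-0(✓)  0001-(✓)  001-0(✓)  001-1(✓)  0010-(✓)  0011-(✓)  01-00(✓)  0100-  011-0(✓)  0111-(✓)  1-000(✓)  1-010(✓)  1-011(✓)  1-110(✓)  1-111(✓)  10-10(✓)  10-11(✓)  100-0(✓)  1001-(✓)  1011-(✓)  11-00(✓)  11-10(✓)  11-11(✓)  110-0(✓)  1101-(✓)  111-0(✓)  111-1(✓)  1110-(✓)  1111-(✓)
size-2^2 implicants → --000  --110(✓)  --111(✓)  -0-10(✓)  -0-11(✓)  -00-0  -001-(✓)  -011-(✓)  -1-00  -11-0  -111-(✓)  0--00  0-1-0  0-11-(✓)  00--0  00-1-(✓)  001--  1--10(✓)  1--11(✓)  1-0-0  1-01-(✓)  1-11-(✓)  10-1-(✓)  11--0  11-1-(✓)  111--
size-2^3 implicants → --11-  -0-1-  1--1-
Unchecked terms (primes): --000, --11-, -0-1-, -00-0, -1-00, -11-0, 0--00, 0-1-0, 00--0, 001--, 0100-, 1--1-, 1-0-0, 11--0, 111--
Minterm coverage:
  m0 ⊆ --000,-00-0,0--00,00--0
  m2 ⊆ -0-1-,-00-0,00--0
  m4 ⊆ 0--00,0-1-0,00--0,001--
  m5 ⊆ 001-- [E]
  m6 ⊆ --11-,-0-1-,0-1-0,00--0,001--
  m7 ⊆ --11-,-0-1-,001--
  m8 ⊆ --000,-1-00,0--00,0100-
  m9 ⊆ 0100- [E]
  m12 ⊆ -1-00,-11-0,0--00,0-1-0
  m14 ⊆ --11-,-11-0,0-1-0
  m15 ⊆ --11- [E]
  m16 ⊆ --000,-00-0,1-0-0
  m18 ⊆ -0-1-,-00-0,1--1-,1-0-0
  m19 ⊆ -0-1-,1--1-
  m22 ⊆ --11-,-0-1-,1--1-
  m23 ⊆ --11-,-0-1-,1--1-
  m24 ⊆ --000,-1-00,1-0-0,11--0
  m26 ⊆ 1--1-,1-0-0,11--0
  m27 ⊆ 1--1- [E]
  m28 ⊆ -1-00,-11-0,11--0,111--
  m29 ⊆ 111-- [E]
  m30 ⊆ --11-,-11-0,1--1-,11--0,111--
  m31 ⊆ --11-,1--1-,111--
E = {--11-, 001--, 0100-, 1--1-, 111--}
Petrick residual → -00-0, -1-00
Cover = cd + b'c'e' + bd'e' + a'b'c + a'bc'd' + ad + abc  |cover|=7

7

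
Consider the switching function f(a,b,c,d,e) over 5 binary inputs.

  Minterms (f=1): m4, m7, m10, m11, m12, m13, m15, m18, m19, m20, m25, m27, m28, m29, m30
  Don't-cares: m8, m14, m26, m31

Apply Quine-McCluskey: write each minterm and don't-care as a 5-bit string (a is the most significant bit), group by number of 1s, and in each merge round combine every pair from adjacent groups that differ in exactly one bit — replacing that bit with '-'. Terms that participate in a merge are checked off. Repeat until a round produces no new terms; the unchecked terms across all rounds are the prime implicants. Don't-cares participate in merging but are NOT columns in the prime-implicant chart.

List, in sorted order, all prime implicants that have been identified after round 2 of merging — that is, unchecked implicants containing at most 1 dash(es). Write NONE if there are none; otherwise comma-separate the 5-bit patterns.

Round 0: 00100✓ 00111✓ 01000✓ 01010✓ 01011✓ 01100✓ 01101✓ 01110✓ 01111✓ 10010✓ 10011✓ 10100✓ 11001✓ 11010✓ 11011✓ 11100✓ 11101✓ 11110✓ 11111✓
Round 1: -0100✓ -1010✓ -1011✓ -1100✓ -1101✓ -1110✓ -1111✓ 0-100✓ 0-111 01-00✓ 01-10✓ 01-11✓ 010-0✓ 0101-✓ 011-0✓ 011-1✓ 0110-✓ 0111-✓ 1-010✓ 1-011✓ 1-100✓ 1001-✓ 11-01✓ 11-10✓ 11-11✓ 110-1✓ 1101-✓ 111-0✓ 111-1✓ 1110-✓ 1111-✓
Round 2: --100 -1-10✓ -1-11✓ -101-✓ -11-0✓ -11-1✓ -110-✓ -111-✓ 01--0 01-1-✓ 011--✓ 1-01- 11--1 11-1-✓ 111--✓
Round 3: -1-1- -11--
PIs = {--100, -1-1-, -11--, 0-111, 01--0, 1-01-, 11--1}

0-111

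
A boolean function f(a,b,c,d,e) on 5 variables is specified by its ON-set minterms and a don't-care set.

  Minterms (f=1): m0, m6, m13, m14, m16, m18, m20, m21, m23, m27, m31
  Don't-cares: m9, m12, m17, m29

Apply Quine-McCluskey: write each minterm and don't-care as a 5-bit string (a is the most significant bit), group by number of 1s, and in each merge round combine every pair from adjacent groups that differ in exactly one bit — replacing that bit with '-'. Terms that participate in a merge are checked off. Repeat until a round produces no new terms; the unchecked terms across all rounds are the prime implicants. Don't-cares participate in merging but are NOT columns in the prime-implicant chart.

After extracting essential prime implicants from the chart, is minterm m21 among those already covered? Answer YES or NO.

YES

[col 0] 00000*, 00110*, 01001*, 01100*, 01101*, 01110*, 10000*, 10001*, 10010*, 10100*, 10101*, 10111*, 11011*, 11101*, 11111*
[col 1] -0000, -1101, 0-110, 01-01, 011-0, 0110-, 1-101*, 1-111*, 10-00*, 10-01*, 100-0, 1000-*, 101-1*, 1010-*, 11-11, 111-1*
[col 2] 1-1-1, 10-0-
Prime implicants: -0000, -1101, 0-110, 01-01, 011-0, 0110-, 1-1-1, 10-0-, 100-0, 11-11
PI chart (minterm → PIs covering it):
  0 | -0000  (sole → essential)
  6 | 0-110  (sole → essential)
  13 | -1101,01-01,0110-
  14 | 0-110,011-0
  16 | -0000,10-0-,100-0
  18 | 100-0  (sole → essential)
  20 | 10-0-  (sole → essential)
  21 | 1-1-1,10-0-
  23 | 1-1-1  (sole → essential)
  27 | 11-11  (sole → essential)
  31 | 1-1-1,11-11
Essential prime implicants: -0000, 0-110, 1-1-1, 10-0-, 100-0, 11-11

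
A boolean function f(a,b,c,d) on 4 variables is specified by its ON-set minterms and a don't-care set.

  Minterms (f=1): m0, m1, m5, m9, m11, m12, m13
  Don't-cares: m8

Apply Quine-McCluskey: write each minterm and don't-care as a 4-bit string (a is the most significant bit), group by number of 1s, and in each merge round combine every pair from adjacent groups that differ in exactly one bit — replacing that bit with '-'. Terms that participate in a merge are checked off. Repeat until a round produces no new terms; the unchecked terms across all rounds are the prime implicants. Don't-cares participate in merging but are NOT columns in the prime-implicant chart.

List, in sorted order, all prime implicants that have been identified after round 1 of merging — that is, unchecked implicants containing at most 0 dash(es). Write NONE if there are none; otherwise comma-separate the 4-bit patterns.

NONE

[col 0] 0000*, 0001*, 0101*, 1000*, 1001*, 1011*, 1100*, 1101*
[col 1] -000*, -001*, -101*, 0-01*, 000-*, 1-00*, 1-01*, 10-1, 100-*, 110-*
[col 2] --01, -00-, 1-0-
Prime implicants: --01, -00-, 1-0-, 10-1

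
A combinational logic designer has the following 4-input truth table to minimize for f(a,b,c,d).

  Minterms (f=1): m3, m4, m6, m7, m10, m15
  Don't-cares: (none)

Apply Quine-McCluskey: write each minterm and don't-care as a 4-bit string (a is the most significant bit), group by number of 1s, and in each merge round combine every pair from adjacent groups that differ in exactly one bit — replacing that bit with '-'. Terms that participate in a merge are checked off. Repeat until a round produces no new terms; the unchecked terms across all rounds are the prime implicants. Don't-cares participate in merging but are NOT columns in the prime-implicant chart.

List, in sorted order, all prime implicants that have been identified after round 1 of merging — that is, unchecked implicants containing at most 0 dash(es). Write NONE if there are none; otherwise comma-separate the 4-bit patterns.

size-2^0 implicants → 0011(✓)  0100(✓)  0110(✓)  0111(✓)  1010  1111(✓)
size-2^1 implicants → -111  0-11  01-0  011-
Unchecked terms (primes): -111, 0-11, 01-0, 011-, 1010

1010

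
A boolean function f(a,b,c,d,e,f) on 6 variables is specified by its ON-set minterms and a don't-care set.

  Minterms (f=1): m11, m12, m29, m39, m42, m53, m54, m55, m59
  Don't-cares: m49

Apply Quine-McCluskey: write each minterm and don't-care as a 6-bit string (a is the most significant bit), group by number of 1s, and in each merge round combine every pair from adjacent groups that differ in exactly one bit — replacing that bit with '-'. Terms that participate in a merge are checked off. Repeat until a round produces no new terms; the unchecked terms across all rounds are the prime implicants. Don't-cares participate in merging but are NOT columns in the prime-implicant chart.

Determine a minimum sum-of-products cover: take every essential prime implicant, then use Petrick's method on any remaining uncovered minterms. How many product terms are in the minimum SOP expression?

8

size-2^0 implicants → 001011  001100  011101  100111(✓)  101010  110001(✓)  110101(✓)  110110(✓)  110111(✓)  111011
size-2^1 implicants → 1-0111  110-01  1101-1  11011-
Unchecked terms (primes): 001011, 001100, 011101, 1-0111, 101010, 110-01, 1101-1, 11011-, 111011
Minterm coverage:
  m11 ⊆ 001011 [E]
  m12 ⊆ 001100 [E]
  m29 ⊆ 011101 [E]
  m39 ⊆ 1-0111 [E]
  m42 ⊆ 101010 [E]
  m53 ⊆ 110-01,1101-1
  m54 ⊆ 11011- [E]
  m55 ⊆ 1-0111,1101-1,11011-
  m59 ⊆ 111011 [E]
E = {001011, 001100, 011101, 1-0111, 101010, 11011-, 111011}
Petrick residual → 110-01
Cover = a'b'cd'ef + a'b'cde'f' + a'bcde'f + ac'def + ab'cd'ef' + abc'e'f + abc'de + abcd'ef  |cover|=8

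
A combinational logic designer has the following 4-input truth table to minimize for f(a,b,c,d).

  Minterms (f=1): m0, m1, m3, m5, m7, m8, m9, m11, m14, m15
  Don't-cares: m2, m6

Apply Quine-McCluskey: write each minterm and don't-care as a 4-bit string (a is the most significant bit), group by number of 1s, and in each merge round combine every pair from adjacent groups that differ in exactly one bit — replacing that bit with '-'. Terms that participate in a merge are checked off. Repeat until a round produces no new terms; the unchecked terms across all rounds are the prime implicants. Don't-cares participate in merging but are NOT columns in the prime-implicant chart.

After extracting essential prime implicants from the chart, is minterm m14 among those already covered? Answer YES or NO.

size-2^0 implicants → 0000(✓)  0001(✓)  0010(✓)  0011(✓)  0101(✓)  0110(✓)  0111(✓)  1000(✓)  1001(✓)  1011(✓)  1110(✓)  1111(✓)
size-2^1 implicants → -000(✓)  -001(✓)  -011(✓)  -110(✓)  -111(✓)  0-01(✓)  0-10(✓)  0-11(✓)  00-0(✓)  00-1(✓)  000-(✓)  001-(✓)  01-1(✓)  011-(✓)  1-11(✓)  10-1(✓)  100-(✓)  111-(✓)
size-2^2 implicants → --11  -0-1  -00-  -11-  0--1  0-1-  00--
Unchecked terms (primes): --11, -0-1, -00-, -11-, 0--1, 0-1-, 00--
Minterm coverage:
  m0 ⊆ -00-,00--
  m1 ⊆ -0-1,-00-,0--1,00--
  m3 ⊆ --11,-0-1,0--1,0-1-,00--
  m5 ⊆ 0--1 [E]
  m7 ⊆ --11,-11-,0--1,0-1-
  m8 ⊆ -00- [E]
  m9 ⊆ -0-1,-00-
  m11 ⊆ --11,-0-1
  m14 ⊆ -11- [E]
  m15 ⊆ --11,-11-
E = {-00-, -11-, 0--1}

YES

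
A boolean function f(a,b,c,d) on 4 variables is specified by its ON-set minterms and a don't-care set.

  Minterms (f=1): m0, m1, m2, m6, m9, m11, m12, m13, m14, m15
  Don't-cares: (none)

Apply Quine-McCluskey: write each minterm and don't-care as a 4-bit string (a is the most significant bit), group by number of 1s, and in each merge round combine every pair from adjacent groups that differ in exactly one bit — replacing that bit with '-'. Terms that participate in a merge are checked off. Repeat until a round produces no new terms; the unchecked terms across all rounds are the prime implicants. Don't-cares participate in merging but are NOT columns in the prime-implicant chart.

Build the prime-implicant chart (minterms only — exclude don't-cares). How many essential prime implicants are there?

[col 0] 0000*, 0001*, 0010*, 0110*, 1001*, 1011*, 1100*, 1101*, 1110*, 1111*
[col 1] -001, -110, 0-10, 00-0, 000-, 1-01*, 1-11*, 10-1*, 11-0*, 11-1*, 110-*, 111-*
[col 2] 1--1, 11--
Prime implicants: -001, -110, 0-10, 00-0, 000-, 1--1, 11--
PI chart (minterm → PIs covering it):
  0 | 00-0,000-
  1 | -001,000-
  2 | 0-10,00-0
  6 | -110,0-10
  9 | -001,1--1
  11 | 1--1  (sole → essential)
  12 | 11--  (sole → essential)
  13 | 1--1,11--
  14 | -110,11--
  15 | 1--1,11--
Essential prime implicants: 1--1, 11--

2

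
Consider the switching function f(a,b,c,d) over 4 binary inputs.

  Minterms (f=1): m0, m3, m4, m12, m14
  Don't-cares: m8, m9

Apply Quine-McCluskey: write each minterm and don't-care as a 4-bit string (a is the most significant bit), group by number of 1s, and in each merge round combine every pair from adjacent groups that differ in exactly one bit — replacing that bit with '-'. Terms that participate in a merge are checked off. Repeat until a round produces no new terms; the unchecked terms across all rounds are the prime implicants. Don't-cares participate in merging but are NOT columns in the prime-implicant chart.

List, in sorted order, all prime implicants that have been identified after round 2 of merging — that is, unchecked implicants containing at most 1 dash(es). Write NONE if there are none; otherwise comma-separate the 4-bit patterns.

size-2^0 implicants → 0000(✓)  0011  0100(✓)  1000(✓)  1001(✓)  1100(✓)  1110(✓)
size-2^1 implicants → -000(✓)  -100(✓)  0-00(✓)  1-00(✓)  100-  11-0
size-2^2 implicants → --00
Unchecked terms (primes): --00, 0011, 100-, 11-0

0011, 100-, 11-0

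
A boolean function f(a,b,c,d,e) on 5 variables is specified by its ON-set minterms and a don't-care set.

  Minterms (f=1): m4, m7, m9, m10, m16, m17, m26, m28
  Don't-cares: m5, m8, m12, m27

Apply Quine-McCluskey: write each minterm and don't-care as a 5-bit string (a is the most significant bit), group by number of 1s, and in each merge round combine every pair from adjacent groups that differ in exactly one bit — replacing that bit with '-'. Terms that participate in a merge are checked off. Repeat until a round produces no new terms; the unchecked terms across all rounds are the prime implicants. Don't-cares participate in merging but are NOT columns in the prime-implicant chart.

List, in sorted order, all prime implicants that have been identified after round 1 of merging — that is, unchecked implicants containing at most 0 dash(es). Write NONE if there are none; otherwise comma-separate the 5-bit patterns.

NONE

[col 0] 00100*, 00101*, 00111*, 01000*, 01001*, 01010*, 01100*, 10000*, 10001*, 11010*, 11011*, 11100*
[col 1] -1010, -1100, 0-100, 001-1, 0010-, 01-00, 010-0, 0100-, 1000-, 1101-
Prime implicants: -1010, -1100, 0-100, 001-1, 0010-, 01-00, 010-0, 0100-, 1000-, 1101-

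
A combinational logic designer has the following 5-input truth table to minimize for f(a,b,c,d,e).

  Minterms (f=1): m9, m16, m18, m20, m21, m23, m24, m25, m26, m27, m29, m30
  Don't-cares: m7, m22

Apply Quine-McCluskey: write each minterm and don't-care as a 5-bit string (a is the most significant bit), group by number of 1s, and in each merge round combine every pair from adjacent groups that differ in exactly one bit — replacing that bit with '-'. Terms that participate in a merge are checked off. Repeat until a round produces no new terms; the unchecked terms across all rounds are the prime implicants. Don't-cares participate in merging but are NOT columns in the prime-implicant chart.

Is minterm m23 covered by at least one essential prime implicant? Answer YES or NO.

size-2^0 implicants → 00111(✓)  01001(✓)  10000(✓)  10010(✓)  10100(✓)  10101(✓)  10110(✓)  10111(✓)  11000(✓)  11001(✓)  11010(✓)  11011(✓)  11101(✓)  11110(✓)
size-2^1 implicants → -0111  -1001  1-000(✓)  1-010(✓)  1-101  1-110(✓)  10-00(✓)  10-10(✓)  100-0(✓)  101-0(✓)  101-1(✓)  1010-(✓)  1011-(✓)  11-01  11-10(✓)  110-0(✓)  110-1(✓)  1100-(✓)  1101-(✓)
size-2^2 implicants → 1--10  1-0-0  10--0  101--  110--
Unchecked terms (primes): -0111, -1001, 1--10, 1-0-0, 1-101, 10--0, 101--, 11-01, 110--
Minterm coverage:
  m9 ⊆ -1001 [E]
  m16 ⊆ 1-0-0,10--0
  m18 ⊆ 1--10,1-0-0,10--0
  m20 ⊆ 10--0,101--
  m21 ⊆ 1-101,101--
  m23 ⊆ -0111,101--
  m24 ⊆ 1-0-0,110--
  m25 ⊆ -1001,11-01,110--
  m26 ⊆ 1--10,1-0-0,110--
  m27 ⊆ 110-- [E]
  m29 ⊆ 1-101,11-01
  m30 ⊆ 1--10 [E]
E = {-1001, 1--10, 110--}

NO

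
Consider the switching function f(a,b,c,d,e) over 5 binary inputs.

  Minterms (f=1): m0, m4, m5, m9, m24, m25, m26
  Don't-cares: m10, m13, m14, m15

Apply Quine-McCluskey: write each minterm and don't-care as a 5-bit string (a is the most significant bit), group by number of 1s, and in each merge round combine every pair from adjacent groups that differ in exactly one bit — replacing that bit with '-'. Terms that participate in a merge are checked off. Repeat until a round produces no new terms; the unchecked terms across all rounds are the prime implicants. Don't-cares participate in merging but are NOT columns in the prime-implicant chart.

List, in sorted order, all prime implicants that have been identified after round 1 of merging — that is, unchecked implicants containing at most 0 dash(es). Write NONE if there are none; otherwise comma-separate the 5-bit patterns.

size-2^0 implicants → 00000(✓)  00100(✓)  00101(✓)  01001(✓)  01010(✓)  01101(✓)  01110(✓)  01111(✓)  11000(✓)  11001(✓)  11010(✓)
size-2^1 implicants → -1001  -1010  0-101  00-00  0010-  01-01  01-10  011-1  0111-  110-0  1100-
Unchecked terms (primes): -1001, -1010, 0-101, 00-00, 0010-, 01-01, 01-10, 011-1, 0111-, 110-0, 1100-

NONE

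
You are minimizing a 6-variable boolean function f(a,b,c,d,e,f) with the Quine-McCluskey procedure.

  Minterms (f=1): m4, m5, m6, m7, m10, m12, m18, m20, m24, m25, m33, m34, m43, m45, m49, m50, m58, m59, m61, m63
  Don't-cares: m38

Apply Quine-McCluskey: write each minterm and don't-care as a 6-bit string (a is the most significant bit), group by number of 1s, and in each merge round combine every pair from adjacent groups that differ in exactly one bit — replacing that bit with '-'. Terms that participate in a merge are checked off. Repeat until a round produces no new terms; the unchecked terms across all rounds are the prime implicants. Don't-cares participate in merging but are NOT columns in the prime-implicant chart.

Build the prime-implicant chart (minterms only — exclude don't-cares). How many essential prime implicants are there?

9

[col 0] 000100*, 000101*, 000110*, 000111*, 001010, 001100*, 010010*, 010100*, 011000*, 011001*, 100001*, 100010*, 100110*, 101011*, 101101*, 110001*, 110010*, 111010*, 111011*, 111101*, 111111*
[col 1] -00110, -10010, 0-0100, 00-100, 0001-0*, 0001-1*, 00010-*, 00011-*, 01100-, 1-0001, 1-0010, 1-1011, 1-1101, 100-10, 11-010, 111-11, 11101-, 1111-1
[col 2] 0001--
Prime implicants: -00110, -10010, 0-0100, 00-100, 0001--, 001010, 01100-, 1-0001, 1-0010, 1-1011, 1-1101, 100-10, 11-010, 111-11, 11101-, 1111-1
PI chart (minterm → PIs covering it):
  4 | 0-0100,00-100,0001--
  5 | 0001--  (sole → essential)
  6 | -00110,0001--
  7 | 0001--  (sole → essential)
  10 | 001010  (sole → essential)
  12 | 00-100  (sole → essential)
  18 | -10010  (sole → essential)
  20 | 0-0100  (sole → essential)
  24 | 01100-  (sole → essential)
  25 | 01100-  (sole → essential)
  33 | 1-0001  (sole → essential)
  34 | 1-0010,100-10
  43 | 1-1011  (sole → essential)
  45 | 1-1101  (sole → essential)
  49 | 1-0001  (sole → essential)
  50 | -10010,1-0010,11-010
  58 | 11-010,11101-
  59 | 1-1011,111-11,11101-
  61 | 1-1101,1111-1
  63 | 111-11,1111-1
Essential prime implicants: -10010, 0-0100, 00-100, 0001--, 001010, 01100-, 1-0001, 1-1011, 1-1101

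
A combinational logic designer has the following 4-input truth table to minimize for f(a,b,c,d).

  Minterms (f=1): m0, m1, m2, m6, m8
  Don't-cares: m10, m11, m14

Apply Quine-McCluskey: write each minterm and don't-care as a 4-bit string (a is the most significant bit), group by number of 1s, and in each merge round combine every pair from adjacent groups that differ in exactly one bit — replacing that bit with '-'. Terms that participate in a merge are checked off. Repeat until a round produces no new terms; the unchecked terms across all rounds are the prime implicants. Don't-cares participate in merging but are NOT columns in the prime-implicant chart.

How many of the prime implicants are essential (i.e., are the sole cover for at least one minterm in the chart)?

3

size-2^0 implicants → 0000(✓)  0001(✓)  0010(✓)  0110(✓)  1000(✓)  1010(✓)  1011(✓)  1110(✓)
size-2^1 implicants → -000(✓)  -010(✓)  -110(✓)  0-10(✓)  00-0(✓)  000-  1-10(✓)  10-0(✓)  101-
size-2^2 implicants → --10  -0-0
Unchecked terms (primes): --10, -0-0, 000-, 101-
Minterm coverage:
  m0 ⊆ -0-0,000-
  m1 ⊆ 000- [E]
  m2 ⊆ --10,-0-0
  m6 ⊆ --10 [E]
  m8 ⊆ -0-0 [E]
E = {--10, -0-0, 000-}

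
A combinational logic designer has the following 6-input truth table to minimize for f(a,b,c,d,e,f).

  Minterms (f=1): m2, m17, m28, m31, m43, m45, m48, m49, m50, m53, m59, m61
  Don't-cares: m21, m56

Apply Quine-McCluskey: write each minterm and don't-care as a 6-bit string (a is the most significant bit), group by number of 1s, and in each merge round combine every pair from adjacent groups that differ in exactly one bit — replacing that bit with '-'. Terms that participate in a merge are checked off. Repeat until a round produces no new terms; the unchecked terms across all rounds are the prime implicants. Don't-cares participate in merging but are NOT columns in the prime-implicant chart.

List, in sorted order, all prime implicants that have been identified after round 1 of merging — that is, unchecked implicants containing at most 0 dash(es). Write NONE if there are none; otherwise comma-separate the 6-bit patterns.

000010, 011100, 011111

[col 0] 000010, 010001*, 010101*, 011100, 011111, 101011*, 101101*, 110000*, 110001*, 110010*, 110101*, 111000*, 111011*, 111101*
[col 1] -10001*, -10101*, 010-01*, 1-1011, 1-1101, 11-000, 11-101, 110-01*, 1100-0, 11000-
[col 2] -10-01
Prime implicants: -10-01, 000010, 011100, 011111, 1-1011, 1-1101, 11-000, 11-101, 1100-0, 11000-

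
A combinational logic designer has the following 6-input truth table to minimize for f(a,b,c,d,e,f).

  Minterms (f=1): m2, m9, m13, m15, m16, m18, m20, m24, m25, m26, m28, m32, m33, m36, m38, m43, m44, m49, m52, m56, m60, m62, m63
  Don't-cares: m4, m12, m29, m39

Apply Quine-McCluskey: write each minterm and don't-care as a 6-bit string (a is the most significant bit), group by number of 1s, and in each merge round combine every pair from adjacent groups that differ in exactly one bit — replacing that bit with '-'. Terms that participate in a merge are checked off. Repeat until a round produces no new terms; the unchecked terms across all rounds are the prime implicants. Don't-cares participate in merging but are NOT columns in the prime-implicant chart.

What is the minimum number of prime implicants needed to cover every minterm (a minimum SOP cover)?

11

Round 0: 000010✓ 000100✓ 001001✓ 001100✓ 001101✓ 001111✓ 010000✓ 010010✓ 010100✓ 011000✓ 011001✓ 011010✓ 011100✓ 011101✓ 100000✓ 100001✓ 100100✓ 100110✓ 100111✓ 101011 101100✓ 110001✓ 110100✓ 111000✓ 111100✓ 111110✓ 111111✓
Round 1: -00100✓ -01100✓ -10100✓ -11000✓ -11100✓ 0-0010 0-0100✓ 0-1001✓ 0-1100✓ 0-1101✓ 00-100✓ 001-01✓ 0011-1 00110-✓ 01-000✓ 01-010✓ 01-100✓ 010-00✓ 0100-0✓ 011-00✓ 011-01✓ 0110-0✓ 01100-✓ 01110-✓ 1-0001 1-0100✓ 1-1100✓ 10-100✓ 100-00 10000- 1001-0 10011- 11-100✓ 111-00✓ 1111-0 11111-
Round 2: --0100✓ --1100✓ -0-100✓ -1-100✓ -11-00 0--100✓ 0-1-01 0-110- 01--00 01-0-0 011-0- 1--100✓
Round 3: ---100
PIs = {---100, -11-00, 0-0010, 0-1-01, 0-110-, 0011-1, 01--00, 01-0-0, 011-0-, 1-0001, 100-00, 10000-, 1001-0, 10011-, 101011, 1111-0, 11111-}
Coverage chart:
  m2: 0-0010 ←essential
  m9: 0-1-01 ←essential
  m13: 0-1-01,0-110-,0011-1
  m15: 0011-1 ←essential
  m16: 01--00,01-0-0
  m18: 0-0010,01-0-0
  m20: ---100,01--00
  m24: -11-00,01--00,01-0-0,011-0-
  m25: 0-1-01,011-0-
  m26: 01-0-0 ←essential
  m28: ---100,-11-00,0-110-,01--00,011-0-
  m32: 100-00,10000-
  m33: 1-0001,10000-
  m36: ---100,100-00,1001-0
  m38: 1001-0,10011-
  m43: 101011 ←essential
  m44: ---100 ←essential
  m49: 1-0001 ←essential
  m52: ---100 ←essential
  m56: -11-00 ←essential
  m60: ---100,-11-00,1111-0
  m62: 1111-0,11111-
  m63: 11111- ←essential
Essential: ---100, -11-00, 0-0010, 0-1-01, 0011-1, 01-0-0, 1-0001, 101011, 11111-
Petrick residual → 100-00, 1001-0
Min cover (11 terms): de'f' + bce'f' + a'c'd'ef' + a'ce'f + a'b'cdf + a'bd'f' + ac'd'e'f + ab'c'e'f' + ab'c'df' + ab'cd'ef + abcde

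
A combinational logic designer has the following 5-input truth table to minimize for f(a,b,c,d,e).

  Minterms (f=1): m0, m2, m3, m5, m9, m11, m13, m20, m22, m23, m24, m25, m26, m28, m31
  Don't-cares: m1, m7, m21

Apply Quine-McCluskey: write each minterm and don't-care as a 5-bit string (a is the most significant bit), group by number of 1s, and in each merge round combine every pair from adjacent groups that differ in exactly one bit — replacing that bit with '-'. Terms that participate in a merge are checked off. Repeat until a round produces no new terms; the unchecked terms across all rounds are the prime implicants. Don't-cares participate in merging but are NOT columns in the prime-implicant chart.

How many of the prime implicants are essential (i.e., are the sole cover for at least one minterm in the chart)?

6

size-2^0 implicants → 00000(✓)  00001(✓)  00010(✓)  00011(✓)  00101(✓)  00111(✓)  01001(✓)  01011(✓)  01101(✓)  10100(✓)  10101(✓)  10110(✓)  10111(✓)  11000(✓)  11001(✓)  11010(✓)  11100(✓)  11111(✓)
size-2^1 implicants → -0101(✓)  -0111(✓)  -1001  0-001(✓)  0-011(✓)  0-101(✓)  00-01(✓)  00-11(✓)  000-0(✓)  000-1(✓)  0000-(✓)  0001-(✓)  001-1(✓)  01-01(✓)  010-1(✓)  1-100  1-111  101-0(✓)  101-1(✓)  1010-(✓)  1011-(✓)  11-00  110-0  1100-
size-2^2 implicants → -01-1  0--01  0-0-1  00--1  000--  101--
Unchecked terms (primes): -01-1, -1001, 0--01, 0-0-1, 00--1, 000--, 1-100, 1-111, 101--, 11-00, 110-0, 1100-
Minterm coverage:
  m0 ⊆ 000-- [E]
  m2 ⊆ 000-- [E]
  m3 ⊆ 0-0-1,00--1,000--
  m5 ⊆ -01-1,0--01,00--1
  m9 ⊆ -1001,0--01,0-0-1
  m11 ⊆ 0-0-1 [E]
  m13 ⊆ 0--01 [E]
  m20 ⊆ 1-100,101--
  m22 ⊆ 101-- [E]
  m23 ⊆ -01-1,1-111,101--
  m24 ⊆ 11-00,110-0,1100-
  m25 ⊆ -1001,1100-
  m26 ⊆ 110-0 [E]
  m28 ⊆ 1-100,11-00
  m31 ⊆ 1-111 [E]
E = {0--01, 0-0-1, 000--, 1-111, 101--, 110-0}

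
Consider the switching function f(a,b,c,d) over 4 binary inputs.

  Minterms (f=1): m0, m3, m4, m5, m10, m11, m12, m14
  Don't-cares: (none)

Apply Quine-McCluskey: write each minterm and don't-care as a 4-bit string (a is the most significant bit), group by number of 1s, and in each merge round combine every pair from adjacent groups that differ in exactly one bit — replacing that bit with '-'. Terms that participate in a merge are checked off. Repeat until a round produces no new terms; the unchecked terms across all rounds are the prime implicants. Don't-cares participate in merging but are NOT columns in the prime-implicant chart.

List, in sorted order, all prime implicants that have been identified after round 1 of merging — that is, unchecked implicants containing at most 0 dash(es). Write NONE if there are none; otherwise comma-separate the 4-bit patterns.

NONE

Round 0: 0000✓ 0011✓ 0100✓ 0101✓ 1010✓ 1011✓ 1100✓ 1110✓
Round 1: -011 -100 0-00 010- 1-10 101- 11-0
PIs = {-011, -100, 0-00, 010-, 1-10, 101-, 11-0}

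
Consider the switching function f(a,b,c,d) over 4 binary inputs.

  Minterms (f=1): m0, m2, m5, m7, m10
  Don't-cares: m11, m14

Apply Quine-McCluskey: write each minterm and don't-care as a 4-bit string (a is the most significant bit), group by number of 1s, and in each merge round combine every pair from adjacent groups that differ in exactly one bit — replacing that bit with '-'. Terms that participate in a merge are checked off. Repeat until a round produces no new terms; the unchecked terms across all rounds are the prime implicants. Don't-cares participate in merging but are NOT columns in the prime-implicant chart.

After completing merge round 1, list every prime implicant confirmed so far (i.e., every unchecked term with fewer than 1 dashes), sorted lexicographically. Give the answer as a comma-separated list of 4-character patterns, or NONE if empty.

size-2^0 implicants → 0000(✓)  0010(✓)  0101(✓)  0111(✓)  1010(✓)  1011(✓)  1110(✓)
size-2^1 implicants → -010  00-0  01-1  1-10  101-
Unchecked terms (primes): -010, 00-0, 01-1, 1-10, 101-

NONE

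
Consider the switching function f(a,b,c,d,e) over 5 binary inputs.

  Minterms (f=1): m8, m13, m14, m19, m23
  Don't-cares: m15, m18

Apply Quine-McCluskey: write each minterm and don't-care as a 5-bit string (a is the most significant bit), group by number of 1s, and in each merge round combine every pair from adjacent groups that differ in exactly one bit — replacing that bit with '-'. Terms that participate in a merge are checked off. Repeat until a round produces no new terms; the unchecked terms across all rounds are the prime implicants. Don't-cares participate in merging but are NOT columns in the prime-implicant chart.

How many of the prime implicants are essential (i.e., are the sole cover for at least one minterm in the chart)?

4

size-2^0 implicants → 01000  01101(✓)  01110(✓)  01111(✓)  10010(✓)  10011(✓)  10111(✓)
size-2^1 implicants → 011-1  0111-  10-11  1001-
Unchecked terms (primes): 01000, 011-1, 0111-, 10-11, 1001-
Minterm coverage:
  m8 ⊆ 01000 [E]
  m13 ⊆ 011-1 [E]
  m14 ⊆ 0111- [E]
  m19 ⊆ 10-11,1001-
  m23 ⊆ 10-11 [E]
E = {01000, 011-1, 0111-, 10-11}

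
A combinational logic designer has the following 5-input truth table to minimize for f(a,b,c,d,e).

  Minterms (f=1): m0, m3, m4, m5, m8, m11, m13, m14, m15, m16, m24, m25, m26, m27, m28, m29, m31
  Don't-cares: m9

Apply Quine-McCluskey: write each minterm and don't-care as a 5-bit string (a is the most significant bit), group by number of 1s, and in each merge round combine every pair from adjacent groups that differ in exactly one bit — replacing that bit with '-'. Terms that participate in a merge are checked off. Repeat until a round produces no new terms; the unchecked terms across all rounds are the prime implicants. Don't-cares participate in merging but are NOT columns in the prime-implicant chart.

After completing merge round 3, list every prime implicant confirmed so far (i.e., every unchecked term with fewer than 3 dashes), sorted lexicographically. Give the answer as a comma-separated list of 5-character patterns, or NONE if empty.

--000, -100-, 0-011, 0-101, 00-00, 0010-, 0111-, 11-0-, 110--

size-2^0 implicants → 00000(✓)  00011(✓)  00100(✓)  00101(✓)  01000(✓)  01001(✓)  01011(✓)  01101(✓)  01110(✓)  01111(✓)  10000(✓)  11000(✓)  11001(✓)  11010(✓)  11011(✓)  11100(✓)  11101(✓)  11111(✓)
size-2^1 implicants → -0000(✓)  -1000(✓)  -1001(✓)  -1011(✓)  -1101(✓)  -1111(✓)  0-000(✓)  0-011  0-101  00-00  0010-  01-01(✓)  01-11(✓)  010-1(✓)  0100-(✓)  011-1(✓)  0111-  1-000(✓)  11-00(✓)  11-01(✓)  11-11(✓)  110-0(✓)  110-1(✓)  1100-(✓)  1101-(✓)  111-1(✓)  1110-(✓)
size-2^2 implicants → --000  -1-01(✓)  -1-11(✓)  -10-1(✓)  -100-  -11-1(✓)  01--1(✓)  11--1(✓)  11-0-  110--
size-2^3 implicants → -1--1
Unchecked terms (primes): --000, -1--1, -100-, 0-011, 0-101, 00-00, 0010-, 0111-, 11-0-, 110--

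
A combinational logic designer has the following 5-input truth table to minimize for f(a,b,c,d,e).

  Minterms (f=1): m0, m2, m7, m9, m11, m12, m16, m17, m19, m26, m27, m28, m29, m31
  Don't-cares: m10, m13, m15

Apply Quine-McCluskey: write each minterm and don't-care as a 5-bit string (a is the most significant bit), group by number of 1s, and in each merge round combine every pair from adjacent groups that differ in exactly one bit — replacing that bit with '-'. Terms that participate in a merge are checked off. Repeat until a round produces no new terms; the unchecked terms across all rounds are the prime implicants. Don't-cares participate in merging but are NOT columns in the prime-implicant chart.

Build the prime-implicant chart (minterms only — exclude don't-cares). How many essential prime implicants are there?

size-2^0 implicants → 00000(✓)  00010(✓)  00111(✓)  01001(✓)  01010(✓)  01011(✓)  01100(✓)  01101(✓)  01111(✓)  10000(✓)  10001(✓)  10011(✓)  11010(✓)  11011(✓)  11100(✓)  11101(✓)  11111(✓)
size-2^1 implicants → -0000  -1010(✓)  -1011(✓)  -1100(✓)  -1101(✓)  -1111(✓)  0-010  0-111  000-0  01-01(✓)  01-11(✓)  010-1(✓)  0101-(✓)  011-1(✓)  0110-(✓)  1-011  100-1  1000-  11-11(✓)  1101-(✓)  111-1(✓)  1110-(✓)
size-2^2 implicants → -1-11  -101-  -11-1  -110-  01--1
Unchecked terms (primes): -0000, -1-11, -101-, -11-1, -110-, 0-010, 0-111, 000-0, 01--1, 1-011, 100-1, 1000-
Minterm coverage:
  m0 ⊆ -0000,000-0
  m2 ⊆ 0-010,000-0
  m7 ⊆ 0-111 [E]
  m9 ⊆ 01--1 [E]
  m11 ⊆ -1-11,-101-,01--1
  m12 ⊆ -110- [E]
  m16 ⊆ -0000,1000-
  m17 ⊆ 100-1,1000-
  m19 ⊆ 1-011,100-1
  m26 ⊆ -101- [E]
  m27 ⊆ -1-11,-101-,1-011
  m28 ⊆ -110- [E]
  m29 ⊆ -11-1,-110-
  m31 ⊆ -1-11,-11-1
E = {-101-, -110-, 0-111, 01--1}

4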